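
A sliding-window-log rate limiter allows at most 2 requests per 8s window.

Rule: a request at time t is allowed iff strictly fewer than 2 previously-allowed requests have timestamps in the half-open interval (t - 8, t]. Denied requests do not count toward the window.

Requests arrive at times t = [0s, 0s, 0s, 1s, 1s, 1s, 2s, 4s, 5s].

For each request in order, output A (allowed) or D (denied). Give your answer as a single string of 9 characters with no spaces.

Tracking allowed requests in the window:
  req#1 t=0s: ALLOW
  req#2 t=0s: ALLOW
  req#3 t=0s: DENY
  req#4 t=1s: DENY
  req#5 t=1s: DENY
  req#6 t=1s: DENY
  req#7 t=2s: DENY
  req#8 t=4s: DENY
  req#9 t=5s: DENY

Answer: AADDDDDDD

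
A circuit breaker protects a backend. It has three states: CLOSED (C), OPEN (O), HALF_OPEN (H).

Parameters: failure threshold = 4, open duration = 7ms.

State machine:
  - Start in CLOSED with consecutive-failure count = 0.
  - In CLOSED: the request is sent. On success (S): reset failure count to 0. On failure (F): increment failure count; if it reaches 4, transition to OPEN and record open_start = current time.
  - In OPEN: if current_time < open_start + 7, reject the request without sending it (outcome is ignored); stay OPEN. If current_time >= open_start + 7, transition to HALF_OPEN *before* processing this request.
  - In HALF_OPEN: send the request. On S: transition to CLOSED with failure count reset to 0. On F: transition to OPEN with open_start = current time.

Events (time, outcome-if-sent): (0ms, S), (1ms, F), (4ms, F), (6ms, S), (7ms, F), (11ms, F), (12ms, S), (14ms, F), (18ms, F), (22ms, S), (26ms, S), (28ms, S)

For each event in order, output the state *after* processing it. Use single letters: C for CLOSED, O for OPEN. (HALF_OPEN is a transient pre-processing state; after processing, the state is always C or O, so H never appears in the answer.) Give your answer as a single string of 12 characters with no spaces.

State after each event:
  event#1 t=0ms outcome=S: state=CLOSED
  event#2 t=1ms outcome=F: state=CLOSED
  event#3 t=4ms outcome=F: state=CLOSED
  event#4 t=6ms outcome=S: state=CLOSED
  event#5 t=7ms outcome=F: state=CLOSED
  event#6 t=11ms outcome=F: state=CLOSED
  event#7 t=12ms outcome=S: state=CLOSED
  event#8 t=14ms outcome=F: state=CLOSED
  event#9 t=18ms outcome=F: state=CLOSED
  event#10 t=22ms outcome=S: state=CLOSED
  event#11 t=26ms outcome=S: state=CLOSED
  event#12 t=28ms outcome=S: state=CLOSED

Answer: CCCCCCCCCCCC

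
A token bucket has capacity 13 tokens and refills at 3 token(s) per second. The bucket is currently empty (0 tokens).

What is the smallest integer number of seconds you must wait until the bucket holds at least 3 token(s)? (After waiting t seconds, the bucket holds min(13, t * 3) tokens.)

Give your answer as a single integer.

Need t * 3 >= 3, so t >= 3/3.
Smallest integer t = ceil(3/3) = 1.

Answer: 1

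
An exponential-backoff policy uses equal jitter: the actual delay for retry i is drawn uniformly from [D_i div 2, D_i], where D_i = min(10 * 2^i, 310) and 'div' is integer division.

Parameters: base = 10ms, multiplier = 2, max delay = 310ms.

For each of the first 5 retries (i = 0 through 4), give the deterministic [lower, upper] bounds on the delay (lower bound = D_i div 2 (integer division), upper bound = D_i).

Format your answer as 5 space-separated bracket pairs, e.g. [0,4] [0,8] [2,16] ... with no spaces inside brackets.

Answer: [5,10] [10,20] [20,40] [40,80] [80,160]

Derivation:
Computing bounds per retry:
  i=0: D_i=min(10*2^0,310)=10, bounds=[5,10]
  i=1: D_i=min(10*2^1,310)=20, bounds=[10,20]
  i=2: D_i=min(10*2^2,310)=40, bounds=[20,40]
  i=3: D_i=min(10*2^3,310)=80, bounds=[40,80]
  i=4: D_i=min(10*2^4,310)=160, bounds=[80,160]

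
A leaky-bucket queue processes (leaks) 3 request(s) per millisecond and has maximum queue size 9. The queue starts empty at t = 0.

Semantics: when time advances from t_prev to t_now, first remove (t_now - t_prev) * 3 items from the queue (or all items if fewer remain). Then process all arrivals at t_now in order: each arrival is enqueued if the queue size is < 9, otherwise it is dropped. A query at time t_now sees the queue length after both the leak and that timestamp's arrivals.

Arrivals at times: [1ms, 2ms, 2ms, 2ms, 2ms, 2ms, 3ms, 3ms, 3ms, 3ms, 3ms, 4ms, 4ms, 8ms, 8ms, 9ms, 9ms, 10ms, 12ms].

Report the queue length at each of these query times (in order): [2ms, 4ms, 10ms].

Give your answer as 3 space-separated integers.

Answer: 5 6 1

Derivation:
Queue lengths at query times:
  query t=2ms: backlog = 5
  query t=4ms: backlog = 6
  query t=10ms: backlog = 1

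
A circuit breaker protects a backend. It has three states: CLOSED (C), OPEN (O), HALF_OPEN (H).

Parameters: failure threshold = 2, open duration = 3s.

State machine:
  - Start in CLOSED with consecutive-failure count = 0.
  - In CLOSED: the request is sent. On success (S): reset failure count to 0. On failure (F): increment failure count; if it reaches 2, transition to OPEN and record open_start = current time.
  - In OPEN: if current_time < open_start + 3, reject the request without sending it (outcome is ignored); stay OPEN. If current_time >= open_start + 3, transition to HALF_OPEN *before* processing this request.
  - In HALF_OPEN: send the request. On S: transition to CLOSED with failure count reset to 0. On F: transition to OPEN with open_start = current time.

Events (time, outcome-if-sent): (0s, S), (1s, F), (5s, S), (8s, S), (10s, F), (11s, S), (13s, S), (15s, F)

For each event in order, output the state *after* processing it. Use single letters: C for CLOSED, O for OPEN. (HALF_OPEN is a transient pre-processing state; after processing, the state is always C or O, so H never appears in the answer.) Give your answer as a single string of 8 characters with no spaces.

Answer: CCCCCCCC

Derivation:
State after each event:
  event#1 t=0s outcome=S: state=CLOSED
  event#2 t=1s outcome=F: state=CLOSED
  event#3 t=5s outcome=S: state=CLOSED
  event#4 t=8s outcome=S: state=CLOSED
  event#5 t=10s outcome=F: state=CLOSED
  event#6 t=11s outcome=S: state=CLOSED
  event#7 t=13s outcome=S: state=CLOSED
  event#8 t=15s outcome=F: state=CLOSED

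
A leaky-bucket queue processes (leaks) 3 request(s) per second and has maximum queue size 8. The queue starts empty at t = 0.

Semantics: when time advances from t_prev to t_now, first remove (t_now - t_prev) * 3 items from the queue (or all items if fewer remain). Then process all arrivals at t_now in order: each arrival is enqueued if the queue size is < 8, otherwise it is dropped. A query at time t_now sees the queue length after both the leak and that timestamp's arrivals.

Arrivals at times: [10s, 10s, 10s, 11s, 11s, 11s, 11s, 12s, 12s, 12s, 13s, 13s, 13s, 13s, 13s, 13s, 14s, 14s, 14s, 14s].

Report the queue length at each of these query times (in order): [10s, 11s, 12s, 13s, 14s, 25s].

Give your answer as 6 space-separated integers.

Queue lengths at query times:
  query t=10s: backlog = 3
  query t=11s: backlog = 4
  query t=12s: backlog = 4
  query t=13s: backlog = 7
  query t=14s: backlog = 8
  query t=25s: backlog = 0

Answer: 3 4 4 7 8 0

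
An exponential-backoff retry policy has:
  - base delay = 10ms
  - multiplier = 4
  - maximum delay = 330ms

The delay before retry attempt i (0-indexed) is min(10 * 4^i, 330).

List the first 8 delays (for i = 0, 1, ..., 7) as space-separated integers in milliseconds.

Computing each delay:
  i=0: min(10*4^0, 330) = 10
  i=1: min(10*4^1, 330) = 40
  i=2: min(10*4^2, 330) = 160
  i=3: min(10*4^3, 330) = 330
  i=4: min(10*4^4, 330) = 330
  i=5: min(10*4^5, 330) = 330
  i=6: min(10*4^6, 330) = 330
  i=7: min(10*4^7, 330) = 330

Answer: 10 40 160 330 330 330 330 330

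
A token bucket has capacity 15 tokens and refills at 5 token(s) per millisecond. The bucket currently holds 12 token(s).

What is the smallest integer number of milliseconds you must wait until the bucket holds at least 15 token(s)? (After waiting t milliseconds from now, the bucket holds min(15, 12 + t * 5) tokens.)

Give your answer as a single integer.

Answer: 1

Derivation:
Need 12 + t * 5 >= 15, so t >= 3/5.
Smallest integer t = ceil(3/5) = 1.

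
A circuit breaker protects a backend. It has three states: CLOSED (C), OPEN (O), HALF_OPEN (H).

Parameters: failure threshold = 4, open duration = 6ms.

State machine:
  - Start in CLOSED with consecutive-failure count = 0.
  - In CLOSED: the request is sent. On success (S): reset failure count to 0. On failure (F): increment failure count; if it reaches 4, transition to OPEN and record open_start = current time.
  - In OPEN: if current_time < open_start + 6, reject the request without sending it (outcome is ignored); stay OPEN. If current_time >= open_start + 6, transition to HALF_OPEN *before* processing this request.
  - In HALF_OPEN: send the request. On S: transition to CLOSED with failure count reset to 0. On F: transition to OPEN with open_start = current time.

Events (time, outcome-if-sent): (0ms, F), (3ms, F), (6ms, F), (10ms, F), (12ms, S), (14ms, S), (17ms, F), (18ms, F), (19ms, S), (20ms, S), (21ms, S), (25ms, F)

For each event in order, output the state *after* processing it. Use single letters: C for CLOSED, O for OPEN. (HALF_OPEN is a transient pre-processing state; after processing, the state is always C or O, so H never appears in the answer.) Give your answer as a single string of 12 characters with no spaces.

Answer: CCCOOOOOOOOO

Derivation:
State after each event:
  event#1 t=0ms outcome=F: state=CLOSED
  event#2 t=3ms outcome=F: state=CLOSED
  event#3 t=6ms outcome=F: state=CLOSED
  event#4 t=10ms outcome=F: state=OPEN
  event#5 t=12ms outcome=S: state=OPEN
  event#6 t=14ms outcome=S: state=OPEN
  event#7 t=17ms outcome=F: state=OPEN
  event#8 t=18ms outcome=F: state=OPEN
  event#9 t=19ms outcome=S: state=OPEN
  event#10 t=20ms outcome=S: state=OPEN
  event#11 t=21ms outcome=S: state=OPEN
  event#12 t=25ms outcome=F: state=OPEN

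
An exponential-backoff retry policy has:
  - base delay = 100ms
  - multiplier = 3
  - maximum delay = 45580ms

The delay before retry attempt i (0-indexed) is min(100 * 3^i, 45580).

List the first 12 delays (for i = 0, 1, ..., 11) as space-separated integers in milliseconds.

Computing each delay:
  i=0: min(100*3^0, 45580) = 100
  i=1: min(100*3^1, 45580) = 300
  i=2: min(100*3^2, 45580) = 900
  i=3: min(100*3^3, 45580) = 2700
  i=4: min(100*3^4, 45580) = 8100
  i=5: min(100*3^5, 45580) = 24300
  i=6: min(100*3^6, 45580) = 45580
  i=7: min(100*3^7, 45580) = 45580
  i=8: min(100*3^8, 45580) = 45580
  i=9: min(100*3^9, 45580) = 45580
  i=10: min(100*3^10, 45580) = 45580
  i=11: min(100*3^11, 45580) = 45580

Answer: 100 300 900 2700 8100 24300 45580 45580 45580 45580 45580 45580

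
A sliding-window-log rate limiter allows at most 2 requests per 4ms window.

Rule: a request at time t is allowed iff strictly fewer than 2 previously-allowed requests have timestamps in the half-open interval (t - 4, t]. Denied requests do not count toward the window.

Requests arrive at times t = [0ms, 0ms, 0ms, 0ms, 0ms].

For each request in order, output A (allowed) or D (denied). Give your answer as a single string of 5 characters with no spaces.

Answer: AADDD

Derivation:
Tracking allowed requests in the window:
  req#1 t=0ms: ALLOW
  req#2 t=0ms: ALLOW
  req#3 t=0ms: DENY
  req#4 t=0ms: DENY
  req#5 t=0ms: DENY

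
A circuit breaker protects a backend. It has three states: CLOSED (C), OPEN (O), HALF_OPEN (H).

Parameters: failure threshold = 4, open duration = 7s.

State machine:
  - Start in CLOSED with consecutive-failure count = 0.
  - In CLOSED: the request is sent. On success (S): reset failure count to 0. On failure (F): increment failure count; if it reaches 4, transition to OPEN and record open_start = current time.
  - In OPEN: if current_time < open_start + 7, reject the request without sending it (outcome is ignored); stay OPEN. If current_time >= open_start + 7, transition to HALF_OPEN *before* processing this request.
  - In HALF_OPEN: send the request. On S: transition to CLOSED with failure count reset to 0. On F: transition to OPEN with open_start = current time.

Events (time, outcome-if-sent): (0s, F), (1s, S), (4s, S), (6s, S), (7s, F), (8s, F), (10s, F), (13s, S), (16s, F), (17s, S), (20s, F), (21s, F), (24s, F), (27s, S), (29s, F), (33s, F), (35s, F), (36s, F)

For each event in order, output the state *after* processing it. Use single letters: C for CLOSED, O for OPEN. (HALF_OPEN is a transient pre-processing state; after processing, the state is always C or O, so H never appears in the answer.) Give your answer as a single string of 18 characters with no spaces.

State after each event:
  event#1 t=0s outcome=F: state=CLOSED
  event#2 t=1s outcome=S: state=CLOSED
  event#3 t=4s outcome=S: state=CLOSED
  event#4 t=6s outcome=S: state=CLOSED
  event#5 t=7s outcome=F: state=CLOSED
  event#6 t=8s outcome=F: state=CLOSED
  event#7 t=10s outcome=F: state=CLOSED
  event#8 t=13s outcome=S: state=CLOSED
  event#9 t=16s outcome=F: state=CLOSED
  event#10 t=17s outcome=S: state=CLOSED
  event#11 t=20s outcome=F: state=CLOSED
  event#12 t=21s outcome=F: state=CLOSED
  event#13 t=24s outcome=F: state=CLOSED
  event#14 t=27s outcome=S: state=CLOSED
  event#15 t=29s outcome=F: state=CLOSED
  event#16 t=33s outcome=F: state=CLOSED
  event#17 t=35s outcome=F: state=CLOSED
  event#18 t=36s outcome=F: state=OPEN

Answer: CCCCCCCCCCCCCCCCCO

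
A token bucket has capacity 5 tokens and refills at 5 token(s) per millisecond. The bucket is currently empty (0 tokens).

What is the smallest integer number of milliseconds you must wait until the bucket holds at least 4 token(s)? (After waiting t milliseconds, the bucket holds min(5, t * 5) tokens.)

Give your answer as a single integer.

Answer: 1

Derivation:
Need t * 5 >= 4, so t >= 4/5.
Smallest integer t = ceil(4/5) = 1.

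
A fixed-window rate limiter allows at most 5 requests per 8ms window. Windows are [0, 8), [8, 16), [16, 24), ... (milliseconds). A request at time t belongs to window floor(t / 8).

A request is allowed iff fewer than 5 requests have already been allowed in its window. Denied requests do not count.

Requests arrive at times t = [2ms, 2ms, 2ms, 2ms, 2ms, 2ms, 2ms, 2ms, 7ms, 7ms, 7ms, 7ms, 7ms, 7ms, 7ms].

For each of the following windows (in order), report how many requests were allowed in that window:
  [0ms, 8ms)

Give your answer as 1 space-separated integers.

Answer: 5

Derivation:
Processing requests:
  req#1 t=2ms (window 0): ALLOW
  req#2 t=2ms (window 0): ALLOW
  req#3 t=2ms (window 0): ALLOW
  req#4 t=2ms (window 0): ALLOW
  req#5 t=2ms (window 0): ALLOW
  req#6 t=2ms (window 0): DENY
  req#7 t=2ms (window 0): DENY
  req#8 t=2ms (window 0): DENY
  req#9 t=7ms (window 0): DENY
  req#10 t=7ms (window 0): DENY
  req#11 t=7ms (window 0): DENY
  req#12 t=7ms (window 0): DENY
  req#13 t=7ms (window 0): DENY
  req#14 t=7ms (window 0): DENY
  req#15 t=7ms (window 0): DENY

Allowed counts by window: 5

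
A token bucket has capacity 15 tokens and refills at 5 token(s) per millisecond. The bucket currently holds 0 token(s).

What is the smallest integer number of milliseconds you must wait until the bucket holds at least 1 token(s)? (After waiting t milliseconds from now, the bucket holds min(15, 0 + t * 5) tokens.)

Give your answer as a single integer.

Need 0 + t * 5 >= 1, so t >= 1/5.
Smallest integer t = ceil(1/5) = 1.

Answer: 1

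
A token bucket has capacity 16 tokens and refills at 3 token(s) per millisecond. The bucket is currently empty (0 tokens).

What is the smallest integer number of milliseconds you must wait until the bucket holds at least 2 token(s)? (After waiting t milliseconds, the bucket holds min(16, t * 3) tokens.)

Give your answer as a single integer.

Need t * 3 >= 2, so t >= 2/3.
Smallest integer t = ceil(2/3) = 1.

Answer: 1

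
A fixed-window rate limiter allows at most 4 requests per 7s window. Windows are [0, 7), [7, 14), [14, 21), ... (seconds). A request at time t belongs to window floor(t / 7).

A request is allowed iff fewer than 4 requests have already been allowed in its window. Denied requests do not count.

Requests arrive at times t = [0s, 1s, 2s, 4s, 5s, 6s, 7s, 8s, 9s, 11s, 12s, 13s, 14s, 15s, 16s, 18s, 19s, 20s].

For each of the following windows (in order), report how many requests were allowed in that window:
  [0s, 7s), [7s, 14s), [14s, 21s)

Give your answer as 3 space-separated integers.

Processing requests:
  req#1 t=0s (window 0): ALLOW
  req#2 t=1s (window 0): ALLOW
  req#3 t=2s (window 0): ALLOW
  req#4 t=4s (window 0): ALLOW
  req#5 t=5s (window 0): DENY
  req#6 t=6s (window 0): DENY
  req#7 t=7s (window 1): ALLOW
  req#8 t=8s (window 1): ALLOW
  req#9 t=9s (window 1): ALLOW
  req#10 t=11s (window 1): ALLOW
  req#11 t=12s (window 1): DENY
  req#12 t=13s (window 1): DENY
  req#13 t=14s (window 2): ALLOW
  req#14 t=15s (window 2): ALLOW
  req#15 t=16s (window 2): ALLOW
  req#16 t=18s (window 2): ALLOW
  req#17 t=19s (window 2): DENY
  req#18 t=20s (window 2): DENY

Allowed counts by window: 4 4 4

Answer: 4 4 4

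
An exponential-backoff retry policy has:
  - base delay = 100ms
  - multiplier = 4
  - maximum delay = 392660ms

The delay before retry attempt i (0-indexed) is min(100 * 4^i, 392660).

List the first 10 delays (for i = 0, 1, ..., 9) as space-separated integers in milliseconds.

Computing each delay:
  i=0: min(100*4^0, 392660) = 100
  i=1: min(100*4^1, 392660) = 400
  i=2: min(100*4^2, 392660) = 1600
  i=3: min(100*4^3, 392660) = 6400
  i=4: min(100*4^4, 392660) = 25600
  i=5: min(100*4^5, 392660) = 102400
  i=6: min(100*4^6, 392660) = 392660
  i=7: min(100*4^7, 392660) = 392660
  i=8: min(100*4^8, 392660) = 392660
  i=9: min(100*4^9, 392660) = 392660

Answer: 100 400 1600 6400 25600 102400 392660 392660 392660 392660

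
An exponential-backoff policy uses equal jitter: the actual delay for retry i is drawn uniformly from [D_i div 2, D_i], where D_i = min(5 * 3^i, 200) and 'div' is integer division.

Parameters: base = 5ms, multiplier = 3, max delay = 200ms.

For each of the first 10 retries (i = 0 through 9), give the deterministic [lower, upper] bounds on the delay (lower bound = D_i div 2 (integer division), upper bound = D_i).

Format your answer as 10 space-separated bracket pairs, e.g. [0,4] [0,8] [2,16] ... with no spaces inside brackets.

Answer: [2,5] [7,15] [22,45] [67,135] [100,200] [100,200] [100,200] [100,200] [100,200] [100,200]

Derivation:
Computing bounds per retry:
  i=0: D_i=min(5*3^0,200)=5, bounds=[2,5]
  i=1: D_i=min(5*3^1,200)=15, bounds=[7,15]
  i=2: D_i=min(5*3^2,200)=45, bounds=[22,45]
  i=3: D_i=min(5*3^3,200)=135, bounds=[67,135]
  i=4: D_i=min(5*3^4,200)=200, bounds=[100,200]
  i=5: D_i=min(5*3^5,200)=200, bounds=[100,200]
  i=6: D_i=min(5*3^6,200)=200, bounds=[100,200]
  i=7: D_i=min(5*3^7,200)=200, bounds=[100,200]
  i=8: D_i=min(5*3^8,200)=200, bounds=[100,200]
  i=9: D_i=min(5*3^9,200)=200, bounds=[100,200]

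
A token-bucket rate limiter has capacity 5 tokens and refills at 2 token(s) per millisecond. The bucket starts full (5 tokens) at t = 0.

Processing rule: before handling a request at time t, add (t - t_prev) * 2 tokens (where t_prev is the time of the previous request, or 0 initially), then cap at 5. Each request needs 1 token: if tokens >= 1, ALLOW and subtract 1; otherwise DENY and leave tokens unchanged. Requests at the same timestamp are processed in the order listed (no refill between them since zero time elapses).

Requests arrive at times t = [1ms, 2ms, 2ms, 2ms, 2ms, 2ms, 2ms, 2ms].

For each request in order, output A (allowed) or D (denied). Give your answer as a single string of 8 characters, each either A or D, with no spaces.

Simulating step by step:
  req#1 t=1ms: ALLOW
  req#2 t=2ms: ALLOW
  req#3 t=2ms: ALLOW
  req#4 t=2ms: ALLOW
  req#5 t=2ms: ALLOW
  req#6 t=2ms: ALLOW
  req#7 t=2ms: DENY
  req#8 t=2ms: DENY

Answer: AAAAAADD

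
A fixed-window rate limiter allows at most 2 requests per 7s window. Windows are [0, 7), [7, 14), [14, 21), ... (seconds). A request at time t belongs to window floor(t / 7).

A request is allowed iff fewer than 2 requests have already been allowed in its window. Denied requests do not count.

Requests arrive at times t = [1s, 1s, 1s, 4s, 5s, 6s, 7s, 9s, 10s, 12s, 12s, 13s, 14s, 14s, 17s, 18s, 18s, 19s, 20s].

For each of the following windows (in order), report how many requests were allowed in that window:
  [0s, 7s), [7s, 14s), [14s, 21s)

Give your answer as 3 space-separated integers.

Answer: 2 2 2

Derivation:
Processing requests:
  req#1 t=1s (window 0): ALLOW
  req#2 t=1s (window 0): ALLOW
  req#3 t=1s (window 0): DENY
  req#4 t=4s (window 0): DENY
  req#5 t=5s (window 0): DENY
  req#6 t=6s (window 0): DENY
  req#7 t=7s (window 1): ALLOW
  req#8 t=9s (window 1): ALLOW
  req#9 t=10s (window 1): DENY
  req#10 t=12s (window 1): DENY
  req#11 t=12s (window 1): DENY
  req#12 t=13s (window 1): DENY
  req#13 t=14s (window 2): ALLOW
  req#14 t=14s (window 2): ALLOW
  req#15 t=17s (window 2): DENY
  req#16 t=18s (window 2): DENY
  req#17 t=18s (window 2): DENY
  req#18 t=19s (window 2): DENY
  req#19 t=20s (window 2): DENY

Allowed counts by window: 2 2 2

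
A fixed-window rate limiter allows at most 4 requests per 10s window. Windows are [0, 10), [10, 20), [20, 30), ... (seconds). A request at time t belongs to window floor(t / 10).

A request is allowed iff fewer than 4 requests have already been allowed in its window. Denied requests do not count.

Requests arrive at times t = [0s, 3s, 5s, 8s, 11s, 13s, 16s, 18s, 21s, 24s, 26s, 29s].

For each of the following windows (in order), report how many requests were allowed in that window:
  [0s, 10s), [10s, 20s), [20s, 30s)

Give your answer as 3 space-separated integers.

Processing requests:
  req#1 t=0s (window 0): ALLOW
  req#2 t=3s (window 0): ALLOW
  req#3 t=5s (window 0): ALLOW
  req#4 t=8s (window 0): ALLOW
  req#5 t=11s (window 1): ALLOW
  req#6 t=13s (window 1): ALLOW
  req#7 t=16s (window 1): ALLOW
  req#8 t=18s (window 1): ALLOW
  req#9 t=21s (window 2): ALLOW
  req#10 t=24s (window 2): ALLOW
  req#11 t=26s (window 2): ALLOW
  req#12 t=29s (window 2): ALLOW

Allowed counts by window: 4 4 4

Answer: 4 4 4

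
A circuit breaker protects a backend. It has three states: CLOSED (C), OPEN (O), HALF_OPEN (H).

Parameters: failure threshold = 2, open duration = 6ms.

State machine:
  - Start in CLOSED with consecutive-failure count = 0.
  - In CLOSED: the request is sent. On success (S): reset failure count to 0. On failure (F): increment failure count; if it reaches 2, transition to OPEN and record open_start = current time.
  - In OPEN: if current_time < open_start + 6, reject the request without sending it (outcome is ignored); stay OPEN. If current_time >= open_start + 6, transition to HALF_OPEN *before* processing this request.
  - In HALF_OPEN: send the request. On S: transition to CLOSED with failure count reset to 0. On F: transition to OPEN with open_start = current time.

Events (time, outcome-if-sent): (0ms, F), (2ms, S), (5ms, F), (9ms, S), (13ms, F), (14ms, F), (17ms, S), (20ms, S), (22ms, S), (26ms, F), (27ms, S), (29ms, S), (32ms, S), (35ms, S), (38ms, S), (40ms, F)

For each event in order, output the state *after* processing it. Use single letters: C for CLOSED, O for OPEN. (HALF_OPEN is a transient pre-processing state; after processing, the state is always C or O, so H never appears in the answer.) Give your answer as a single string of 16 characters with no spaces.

Answer: CCCCCOOCCCCCCCCC

Derivation:
State after each event:
  event#1 t=0ms outcome=F: state=CLOSED
  event#2 t=2ms outcome=S: state=CLOSED
  event#3 t=5ms outcome=F: state=CLOSED
  event#4 t=9ms outcome=S: state=CLOSED
  event#5 t=13ms outcome=F: state=CLOSED
  event#6 t=14ms outcome=F: state=OPEN
  event#7 t=17ms outcome=S: state=OPEN
  event#8 t=20ms outcome=S: state=CLOSED
  event#9 t=22ms outcome=S: state=CLOSED
  event#10 t=26ms outcome=F: state=CLOSED
  event#11 t=27ms outcome=S: state=CLOSED
  event#12 t=29ms outcome=S: state=CLOSED
  event#13 t=32ms outcome=S: state=CLOSED
  event#14 t=35ms outcome=S: state=CLOSED
  event#15 t=38ms outcome=S: state=CLOSED
  event#16 t=40ms outcome=F: state=CLOSED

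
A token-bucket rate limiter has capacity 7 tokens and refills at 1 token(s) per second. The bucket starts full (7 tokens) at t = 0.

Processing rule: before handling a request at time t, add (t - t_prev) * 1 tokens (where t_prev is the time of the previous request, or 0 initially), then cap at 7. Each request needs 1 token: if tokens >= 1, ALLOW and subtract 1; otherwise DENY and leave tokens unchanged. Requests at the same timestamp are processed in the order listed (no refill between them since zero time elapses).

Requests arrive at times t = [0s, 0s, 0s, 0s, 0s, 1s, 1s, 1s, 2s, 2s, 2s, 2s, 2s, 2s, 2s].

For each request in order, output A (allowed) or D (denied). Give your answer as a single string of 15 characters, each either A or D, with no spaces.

Answer: AAAAAAAAADDDDDD

Derivation:
Simulating step by step:
  req#1 t=0s: ALLOW
  req#2 t=0s: ALLOW
  req#3 t=0s: ALLOW
  req#4 t=0s: ALLOW
  req#5 t=0s: ALLOW
  req#6 t=1s: ALLOW
  req#7 t=1s: ALLOW
  req#8 t=1s: ALLOW
  req#9 t=2s: ALLOW
  req#10 t=2s: DENY
  req#11 t=2s: DENY
  req#12 t=2s: DENY
  req#13 t=2s: DENY
  req#14 t=2s: DENY
  req#15 t=2s: DENY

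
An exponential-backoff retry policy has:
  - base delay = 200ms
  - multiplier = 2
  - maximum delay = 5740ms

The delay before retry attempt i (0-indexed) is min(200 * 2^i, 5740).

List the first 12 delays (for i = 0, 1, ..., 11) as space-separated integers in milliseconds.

Computing each delay:
  i=0: min(200*2^0, 5740) = 200
  i=1: min(200*2^1, 5740) = 400
  i=2: min(200*2^2, 5740) = 800
  i=3: min(200*2^3, 5740) = 1600
  i=4: min(200*2^4, 5740) = 3200
  i=5: min(200*2^5, 5740) = 5740
  i=6: min(200*2^6, 5740) = 5740
  i=7: min(200*2^7, 5740) = 5740
  i=8: min(200*2^8, 5740) = 5740
  i=9: min(200*2^9, 5740) = 5740
  i=10: min(200*2^10, 5740) = 5740
  i=11: min(200*2^11, 5740) = 5740

Answer: 200 400 800 1600 3200 5740 5740 5740 5740 5740 5740 5740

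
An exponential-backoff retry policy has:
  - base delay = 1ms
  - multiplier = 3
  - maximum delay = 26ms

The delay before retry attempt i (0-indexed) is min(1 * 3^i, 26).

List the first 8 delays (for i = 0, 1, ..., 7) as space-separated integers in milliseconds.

Computing each delay:
  i=0: min(1*3^0, 26) = 1
  i=1: min(1*3^1, 26) = 3
  i=2: min(1*3^2, 26) = 9
  i=3: min(1*3^3, 26) = 26
  i=4: min(1*3^4, 26) = 26
  i=5: min(1*3^5, 26) = 26
  i=6: min(1*3^6, 26) = 26
  i=7: min(1*3^7, 26) = 26

Answer: 1 3 9 26 26 26 26 26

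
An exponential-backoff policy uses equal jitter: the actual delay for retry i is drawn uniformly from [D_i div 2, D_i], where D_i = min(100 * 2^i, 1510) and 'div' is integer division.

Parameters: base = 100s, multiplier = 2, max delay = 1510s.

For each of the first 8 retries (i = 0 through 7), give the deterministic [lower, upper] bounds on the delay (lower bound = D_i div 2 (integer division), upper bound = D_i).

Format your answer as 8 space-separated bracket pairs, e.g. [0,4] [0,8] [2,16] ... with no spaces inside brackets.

Answer: [50,100] [100,200] [200,400] [400,800] [755,1510] [755,1510] [755,1510] [755,1510]

Derivation:
Computing bounds per retry:
  i=0: D_i=min(100*2^0,1510)=100, bounds=[50,100]
  i=1: D_i=min(100*2^1,1510)=200, bounds=[100,200]
  i=2: D_i=min(100*2^2,1510)=400, bounds=[200,400]
  i=3: D_i=min(100*2^3,1510)=800, bounds=[400,800]
  i=4: D_i=min(100*2^4,1510)=1510, bounds=[755,1510]
  i=5: D_i=min(100*2^5,1510)=1510, bounds=[755,1510]
  i=6: D_i=min(100*2^6,1510)=1510, bounds=[755,1510]
  i=7: D_i=min(100*2^7,1510)=1510, bounds=[755,1510]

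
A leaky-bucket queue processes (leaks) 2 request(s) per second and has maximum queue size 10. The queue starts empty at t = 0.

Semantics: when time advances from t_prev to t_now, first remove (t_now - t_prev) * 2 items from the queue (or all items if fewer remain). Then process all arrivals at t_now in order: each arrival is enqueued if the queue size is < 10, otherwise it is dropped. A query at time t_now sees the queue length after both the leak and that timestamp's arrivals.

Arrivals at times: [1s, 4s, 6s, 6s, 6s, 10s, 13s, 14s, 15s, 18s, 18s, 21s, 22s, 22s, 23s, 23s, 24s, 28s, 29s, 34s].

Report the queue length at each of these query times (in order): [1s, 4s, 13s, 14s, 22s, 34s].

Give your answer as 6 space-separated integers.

Queue lengths at query times:
  query t=1s: backlog = 1
  query t=4s: backlog = 1
  query t=13s: backlog = 1
  query t=14s: backlog = 1
  query t=22s: backlog = 2
  query t=34s: backlog = 1

Answer: 1 1 1 1 2 1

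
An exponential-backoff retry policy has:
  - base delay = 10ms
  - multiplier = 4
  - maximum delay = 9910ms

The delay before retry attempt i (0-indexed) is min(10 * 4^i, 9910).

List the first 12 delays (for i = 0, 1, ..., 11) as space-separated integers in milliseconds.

Computing each delay:
  i=0: min(10*4^0, 9910) = 10
  i=1: min(10*4^1, 9910) = 40
  i=2: min(10*4^2, 9910) = 160
  i=3: min(10*4^3, 9910) = 640
  i=4: min(10*4^4, 9910) = 2560
  i=5: min(10*4^5, 9910) = 9910
  i=6: min(10*4^6, 9910) = 9910
  i=7: min(10*4^7, 9910) = 9910
  i=8: min(10*4^8, 9910) = 9910
  i=9: min(10*4^9, 9910) = 9910
  i=10: min(10*4^10, 9910) = 9910
  i=11: min(10*4^11, 9910) = 9910

Answer: 10 40 160 640 2560 9910 9910 9910 9910 9910 9910 9910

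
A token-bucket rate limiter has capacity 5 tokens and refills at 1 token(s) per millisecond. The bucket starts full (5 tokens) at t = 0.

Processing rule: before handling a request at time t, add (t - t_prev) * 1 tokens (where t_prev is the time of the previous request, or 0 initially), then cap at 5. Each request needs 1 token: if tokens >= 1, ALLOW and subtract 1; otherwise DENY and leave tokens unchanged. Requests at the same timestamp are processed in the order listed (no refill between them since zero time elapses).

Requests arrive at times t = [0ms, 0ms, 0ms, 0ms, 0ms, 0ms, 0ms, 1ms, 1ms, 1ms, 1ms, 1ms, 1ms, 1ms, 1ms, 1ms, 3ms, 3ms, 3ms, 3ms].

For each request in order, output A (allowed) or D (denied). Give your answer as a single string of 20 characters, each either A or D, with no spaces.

Answer: AAAAADDADDDDDDDDAADD

Derivation:
Simulating step by step:
  req#1 t=0ms: ALLOW
  req#2 t=0ms: ALLOW
  req#3 t=0ms: ALLOW
  req#4 t=0ms: ALLOW
  req#5 t=0ms: ALLOW
  req#6 t=0ms: DENY
  req#7 t=0ms: DENY
  req#8 t=1ms: ALLOW
  req#9 t=1ms: DENY
  req#10 t=1ms: DENY
  req#11 t=1ms: DENY
  req#12 t=1ms: DENY
  req#13 t=1ms: DENY
  req#14 t=1ms: DENY
  req#15 t=1ms: DENY
  req#16 t=1ms: DENY
  req#17 t=3ms: ALLOW
  req#18 t=3ms: ALLOW
  req#19 t=3ms: DENY
  req#20 t=3ms: DENY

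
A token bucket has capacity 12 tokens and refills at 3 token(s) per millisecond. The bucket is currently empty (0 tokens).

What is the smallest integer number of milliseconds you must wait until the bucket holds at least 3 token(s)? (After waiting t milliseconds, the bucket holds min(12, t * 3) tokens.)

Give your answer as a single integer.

Answer: 1

Derivation:
Need t * 3 >= 3, so t >= 3/3.
Smallest integer t = ceil(3/3) = 1.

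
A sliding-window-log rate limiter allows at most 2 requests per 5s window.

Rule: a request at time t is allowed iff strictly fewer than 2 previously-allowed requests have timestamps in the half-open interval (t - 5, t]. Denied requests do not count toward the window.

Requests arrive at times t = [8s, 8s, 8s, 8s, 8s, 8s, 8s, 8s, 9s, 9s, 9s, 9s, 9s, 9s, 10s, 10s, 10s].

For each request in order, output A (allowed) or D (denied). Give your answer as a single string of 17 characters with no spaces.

Tracking allowed requests in the window:
  req#1 t=8s: ALLOW
  req#2 t=8s: ALLOW
  req#3 t=8s: DENY
  req#4 t=8s: DENY
  req#5 t=8s: DENY
  req#6 t=8s: DENY
  req#7 t=8s: DENY
  req#8 t=8s: DENY
  req#9 t=9s: DENY
  req#10 t=9s: DENY
  req#11 t=9s: DENY
  req#12 t=9s: DENY
  req#13 t=9s: DENY
  req#14 t=9s: DENY
  req#15 t=10s: DENY
  req#16 t=10s: DENY
  req#17 t=10s: DENY

Answer: AADDDDDDDDDDDDDDD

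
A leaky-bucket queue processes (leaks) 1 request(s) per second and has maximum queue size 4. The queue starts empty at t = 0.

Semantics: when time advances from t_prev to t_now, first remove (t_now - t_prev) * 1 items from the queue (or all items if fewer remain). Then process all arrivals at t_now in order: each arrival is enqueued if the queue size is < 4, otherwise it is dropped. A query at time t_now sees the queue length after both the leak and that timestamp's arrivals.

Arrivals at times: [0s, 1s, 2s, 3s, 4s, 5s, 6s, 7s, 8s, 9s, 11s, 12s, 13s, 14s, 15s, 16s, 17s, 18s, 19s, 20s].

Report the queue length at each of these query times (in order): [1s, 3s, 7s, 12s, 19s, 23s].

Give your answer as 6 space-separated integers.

Queue lengths at query times:
  query t=1s: backlog = 1
  query t=3s: backlog = 1
  query t=7s: backlog = 1
  query t=12s: backlog = 1
  query t=19s: backlog = 1
  query t=23s: backlog = 0

Answer: 1 1 1 1 1 0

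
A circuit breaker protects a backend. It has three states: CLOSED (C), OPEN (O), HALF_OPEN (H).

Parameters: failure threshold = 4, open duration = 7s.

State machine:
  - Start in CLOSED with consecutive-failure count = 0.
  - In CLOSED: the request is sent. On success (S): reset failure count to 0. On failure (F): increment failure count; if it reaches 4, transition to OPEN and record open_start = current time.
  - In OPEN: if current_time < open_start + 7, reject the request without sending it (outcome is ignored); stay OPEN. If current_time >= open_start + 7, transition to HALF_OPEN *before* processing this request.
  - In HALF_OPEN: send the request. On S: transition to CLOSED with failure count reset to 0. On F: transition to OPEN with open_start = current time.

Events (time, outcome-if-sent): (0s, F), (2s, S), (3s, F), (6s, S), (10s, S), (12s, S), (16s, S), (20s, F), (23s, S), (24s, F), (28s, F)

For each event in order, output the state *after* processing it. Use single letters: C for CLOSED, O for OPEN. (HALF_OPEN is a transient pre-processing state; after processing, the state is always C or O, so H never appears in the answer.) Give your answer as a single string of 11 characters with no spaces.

State after each event:
  event#1 t=0s outcome=F: state=CLOSED
  event#2 t=2s outcome=S: state=CLOSED
  event#3 t=3s outcome=F: state=CLOSED
  event#4 t=6s outcome=S: state=CLOSED
  event#5 t=10s outcome=S: state=CLOSED
  event#6 t=12s outcome=S: state=CLOSED
  event#7 t=16s outcome=S: state=CLOSED
  event#8 t=20s outcome=F: state=CLOSED
  event#9 t=23s outcome=S: state=CLOSED
  event#10 t=24s outcome=F: state=CLOSED
  event#11 t=28s outcome=F: state=CLOSED

Answer: CCCCCCCCCCC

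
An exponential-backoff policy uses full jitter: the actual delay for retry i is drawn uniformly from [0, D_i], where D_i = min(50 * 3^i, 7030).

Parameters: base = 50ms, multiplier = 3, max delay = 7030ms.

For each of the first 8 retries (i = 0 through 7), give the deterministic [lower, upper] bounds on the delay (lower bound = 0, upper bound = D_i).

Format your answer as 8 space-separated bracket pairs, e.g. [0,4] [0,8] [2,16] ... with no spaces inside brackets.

Computing bounds per retry:
  i=0: D_i=min(50*3^0,7030)=50, bounds=[0,50]
  i=1: D_i=min(50*3^1,7030)=150, bounds=[0,150]
  i=2: D_i=min(50*3^2,7030)=450, bounds=[0,450]
  i=3: D_i=min(50*3^3,7030)=1350, bounds=[0,1350]
  i=4: D_i=min(50*3^4,7030)=4050, bounds=[0,4050]
  i=5: D_i=min(50*3^5,7030)=7030, bounds=[0,7030]
  i=6: D_i=min(50*3^6,7030)=7030, bounds=[0,7030]
  i=7: D_i=min(50*3^7,7030)=7030, bounds=[0,7030]

Answer: [0,50] [0,150] [0,450] [0,1350] [0,4050] [0,7030] [0,7030] [0,7030]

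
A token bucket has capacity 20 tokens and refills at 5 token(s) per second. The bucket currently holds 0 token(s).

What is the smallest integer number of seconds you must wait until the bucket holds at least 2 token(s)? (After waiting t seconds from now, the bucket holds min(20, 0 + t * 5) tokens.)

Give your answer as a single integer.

Need 0 + t * 5 >= 2, so t >= 2/5.
Smallest integer t = ceil(2/5) = 1.

Answer: 1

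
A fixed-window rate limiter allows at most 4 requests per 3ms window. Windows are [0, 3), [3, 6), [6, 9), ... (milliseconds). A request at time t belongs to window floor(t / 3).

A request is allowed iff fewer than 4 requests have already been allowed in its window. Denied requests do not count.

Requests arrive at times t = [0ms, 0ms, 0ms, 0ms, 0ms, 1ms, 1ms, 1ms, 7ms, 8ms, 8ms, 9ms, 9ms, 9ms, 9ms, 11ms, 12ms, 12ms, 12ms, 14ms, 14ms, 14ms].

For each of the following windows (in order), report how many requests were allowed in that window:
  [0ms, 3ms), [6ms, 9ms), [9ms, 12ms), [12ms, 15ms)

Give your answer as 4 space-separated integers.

Answer: 4 3 4 4

Derivation:
Processing requests:
  req#1 t=0ms (window 0): ALLOW
  req#2 t=0ms (window 0): ALLOW
  req#3 t=0ms (window 0): ALLOW
  req#4 t=0ms (window 0): ALLOW
  req#5 t=0ms (window 0): DENY
  req#6 t=1ms (window 0): DENY
  req#7 t=1ms (window 0): DENY
  req#8 t=1ms (window 0): DENY
  req#9 t=7ms (window 2): ALLOW
  req#10 t=8ms (window 2): ALLOW
  req#11 t=8ms (window 2): ALLOW
  req#12 t=9ms (window 3): ALLOW
  req#13 t=9ms (window 3): ALLOW
  req#14 t=9ms (window 3): ALLOW
  req#15 t=9ms (window 3): ALLOW
  req#16 t=11ms (window 3): DENY
  req#17 t=12ms (window 4): ALLOW
  req#18 t=12ms (window 4): ALLOW
  req#19 t=12ms (window 4): ALLOW
  req#20 t=14ms (window 4): ALLOW
  req#21 t=14ms (window 4): DENY
  req#22 t=14ms (window 4): DENY

Allowed counts by window: 4 3 4 4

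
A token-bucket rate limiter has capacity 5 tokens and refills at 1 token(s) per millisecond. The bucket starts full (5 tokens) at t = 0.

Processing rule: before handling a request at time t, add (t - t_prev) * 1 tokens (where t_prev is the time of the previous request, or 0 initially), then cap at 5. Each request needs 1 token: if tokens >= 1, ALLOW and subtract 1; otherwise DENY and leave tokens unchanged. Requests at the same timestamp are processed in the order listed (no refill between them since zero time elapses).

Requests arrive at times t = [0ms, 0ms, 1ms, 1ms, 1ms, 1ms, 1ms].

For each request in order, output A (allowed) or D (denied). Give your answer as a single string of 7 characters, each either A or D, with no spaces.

Answer: AAAAAAD

Derivation:
Simulating step by step:
  req#1 t=0ms: ALLOW
  req#2 t=0ms: ALLOW
  req#3 t=1ms: ALLOW
  req#4 t=1ms: ALLOW
  req#5 t=1ms: ALLOW
  req#6 t=1ms: ALLOW
  req#7 t=1ms: DENY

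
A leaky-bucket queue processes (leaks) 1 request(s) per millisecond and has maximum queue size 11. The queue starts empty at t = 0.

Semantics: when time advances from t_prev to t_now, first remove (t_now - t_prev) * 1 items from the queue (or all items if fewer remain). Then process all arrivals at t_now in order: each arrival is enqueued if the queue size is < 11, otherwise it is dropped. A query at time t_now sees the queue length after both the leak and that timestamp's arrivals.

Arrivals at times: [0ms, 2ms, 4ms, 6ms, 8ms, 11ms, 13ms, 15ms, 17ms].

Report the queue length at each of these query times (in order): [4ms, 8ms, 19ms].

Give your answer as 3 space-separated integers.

Answer: 1 1 0

Derivation:
Queue lengths at query times:
  query t=4ms: backlog = 1
  query t=8ms: backlog = 1
  query t=19ms: backlog = 0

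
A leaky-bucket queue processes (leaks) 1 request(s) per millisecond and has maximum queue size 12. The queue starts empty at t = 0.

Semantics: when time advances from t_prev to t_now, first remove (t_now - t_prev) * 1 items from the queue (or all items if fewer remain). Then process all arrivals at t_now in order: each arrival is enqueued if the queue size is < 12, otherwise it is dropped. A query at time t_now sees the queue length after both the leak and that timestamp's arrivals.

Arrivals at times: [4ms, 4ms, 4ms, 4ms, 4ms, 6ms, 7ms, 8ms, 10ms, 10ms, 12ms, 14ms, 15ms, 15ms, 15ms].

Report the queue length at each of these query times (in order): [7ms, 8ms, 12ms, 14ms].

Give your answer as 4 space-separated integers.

Answer: 4 4 3 2

Derivation:
Queue lengths at query times:
  query t=7ms: backlog = 4
  query t=8ms: backlog = 4
  query t=12ms: backlog = 3
  query t=14ms: backlog = 2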